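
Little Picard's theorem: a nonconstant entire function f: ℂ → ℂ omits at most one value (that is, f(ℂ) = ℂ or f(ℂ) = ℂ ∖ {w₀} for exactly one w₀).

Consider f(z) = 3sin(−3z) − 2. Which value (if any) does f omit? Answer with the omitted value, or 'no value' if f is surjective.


Little Picard bounds the complement of f(ℂ) to at most one point.
sin is entire and surjective onto ℂ: for every w ∈ ℂ, sin(ζ) = w has a solution ζ ∈ ℂ (e.g., via the complex inverse arcsin). With ζ = −3z this gives z = ζ/(-3). Then 3·sin(−3z) takes every value in 3·ℂ = ℂ, and adding -2 is a bijection of ℂ. So f is surjective and omits no value. (Note: only on the real line is sin bounded by [−1, 1].)

Omitted value: no value.


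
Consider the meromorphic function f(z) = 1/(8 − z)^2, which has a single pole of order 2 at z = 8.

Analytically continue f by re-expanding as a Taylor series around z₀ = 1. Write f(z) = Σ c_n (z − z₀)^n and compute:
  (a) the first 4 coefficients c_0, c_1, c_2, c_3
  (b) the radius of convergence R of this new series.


Let w = z − z₀, so z = z₀ + w.
Then 8 − z = 8 − (z₀ + w) = (8 − z₀) − w = 7 − w.
f(z) = 1/(7 − w)^2 = (1/(7)^2) · (1 − w/(7))^{−2}.
By the binomial series (1−u)^{−2} = Σ_{n≥0} C(n+1, 1) u^n for |u|<1, with u = w/(7):
  c_n = C(n+1, 1) / (7)^(n+2).
  c_0 = 1/(7)^2 = 1/49.
  c_1 = 2/(7)^3 = 2/343.
  c_2 = 3/(7)^4 = 3/2401.
  c_3 = 4/(7)^5 = 4/16807.
The series is valid for |w/d| < 1, i.e. |z − z₀| < |d|.
Radius of convergence: R = |8 − z₀| = |7| = 7 (distance from z₀ to the singularity z = 8).

c_0 = 1/49, c_1 = 2/343, c_2 = 3/2401, c_3 = 4/16807; R = 7.


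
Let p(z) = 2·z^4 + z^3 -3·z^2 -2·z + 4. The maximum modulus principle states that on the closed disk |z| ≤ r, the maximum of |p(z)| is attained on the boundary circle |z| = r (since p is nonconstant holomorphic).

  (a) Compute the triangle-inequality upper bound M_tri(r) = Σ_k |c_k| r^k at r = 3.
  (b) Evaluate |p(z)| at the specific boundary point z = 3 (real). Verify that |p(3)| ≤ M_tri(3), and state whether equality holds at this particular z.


Coefficients: c_0 = 4, c_1 = -2, c_2 = -3, c_3 = 1, c_4 = 2. Radius r = 3.
Part (a). Triangle bound: M_tri(r) = Σ_k |c_k| r^k
  = |4|·3^0 + |-2|·3^1 + |-3|·3^2 + |1|·3^3 + |2|·3^4
  = 4 + 6 + 27 + 27 + 162 = 226.
This bounds M(r) := max_{|z|=r} |p(z)| from above; equality holds iff all terms c_k z^k can be made to align in phase at a single z on |z|=r.
Part (b). At z = 3 (real, on the circle |z| = r):
  p(3) = (4)·3^0 + (-2)·3^1 + (-3)·3^2 + (1)·3^3 + (2)·3^4 = 160.
  |p(3)| = 160.
Check: |p(3)| = 160 ≤ 226 = M_tri(3). ✓ Equality does not hold at z = 3 (the coefficients have mixed signs, so the terms do not all align in phase there).

M_tri(3) = 226; |p(3)| = 160; equality at z=3: no.


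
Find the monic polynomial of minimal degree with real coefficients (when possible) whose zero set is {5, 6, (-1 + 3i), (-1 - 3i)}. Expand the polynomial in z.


The polynomial is p(z) = ∏_{α ∈ S} (z − α), where S = {5, 6, (-1 + 3i), (-1 - 3i)}.
Expanding the product yields: p(z) = z^4 -9·z^3 + 18·z^2 -50·z + 300.
Note conjugate pairs combine to real quadratics: (z − (-1+3i))(z − (-1−3i)) = z² + 2z + 10.
The resulting polynomial has degree 4 and real coefficients as required.

p(z) = z^4 -9·z^3 + 18·z^2 -50·z + 300.


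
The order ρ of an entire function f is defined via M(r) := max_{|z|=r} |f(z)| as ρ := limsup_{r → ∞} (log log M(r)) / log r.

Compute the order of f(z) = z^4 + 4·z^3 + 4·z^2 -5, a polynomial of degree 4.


|f(z)| ≤ Σ|c_k|·r^k = O(r^4) as r → ∞. Polynomial growth is O(e^{r^ε}) for every ε > 0 (since r^4/e^{r^ε} → 0), so ρ ≤ ε for all ε > 0, i.e. ρ = 0. Every nonconstant polynomial has order 0.
Therefore ρ = 0.

Order ρ = 0.


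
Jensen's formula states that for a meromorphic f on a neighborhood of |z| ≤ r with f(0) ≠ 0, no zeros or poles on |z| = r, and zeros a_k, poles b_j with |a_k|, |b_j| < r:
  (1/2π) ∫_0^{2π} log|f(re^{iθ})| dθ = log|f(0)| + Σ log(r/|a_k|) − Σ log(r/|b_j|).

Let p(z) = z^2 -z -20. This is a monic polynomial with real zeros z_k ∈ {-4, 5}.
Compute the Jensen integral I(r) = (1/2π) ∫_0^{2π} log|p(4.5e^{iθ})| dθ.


Zeros: -4, 5; r = 4.5.
Inside |z| < r: -4. Outside (|z| ≥ r): 5.
p(0) = -20, so log|p(0)| = log(20) = 2.9957.
Apply Jensen: I(r) = log|p(0)| + Σ_k log(r/|z_k|), summed over zeros inside |z| < r.
  log(r/|z_k|) for z_k = -4: log(4.5/4) = 0.1178
  Outside zeros (5) contribute nothing to the Jensen sum.
Sum over inside zeros: 0.1178.
I(r) = log|p(0)| + (inside sum) = 2.9957 + 0.1178 = 3.1135.
Note: since some zeros are outside |z| ≤ r, the simplified n·log(r) form does NOT apply — only the inside zeros contribute.

I(r) ≈ 3.1135.


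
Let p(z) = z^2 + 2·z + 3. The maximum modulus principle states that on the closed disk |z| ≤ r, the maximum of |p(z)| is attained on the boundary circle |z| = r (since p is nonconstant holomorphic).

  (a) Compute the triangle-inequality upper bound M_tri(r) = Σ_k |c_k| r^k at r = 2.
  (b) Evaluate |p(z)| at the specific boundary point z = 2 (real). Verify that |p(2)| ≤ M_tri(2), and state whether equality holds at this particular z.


Coefficients: c_0 = 3, c_1 = 2, c_2 = 1. Radius r = 2.
Part (a). Triangle bound: M_tri(r) = Σ_k |c_k| r^k
  = |3|·2^0 + |2|·2^1 + |1|·2^2
  = 3 + 4 + 4 = 11.
This bounds M(r) := max_{|z|=r} |p(z)| from above; equality holds iff all terms c_k z^k can be made to align in phase at a single z on |z|=r.
Part (b). At z = 2 (real, on the circle |z| = r):
  p(2) = (3)·2^0 + (2)·2^1 + (1)·2^2 = 11.
  |p(2)| = 11.
Since all nonzero coefficients share the same sign, |p(2)| = 11 = M_tri(2); the triangle bound is attained at z = 2, so in fact M(r) = 11.

M_tri(2) = 11; |p(2)| = 11; equality at z=2: yes.


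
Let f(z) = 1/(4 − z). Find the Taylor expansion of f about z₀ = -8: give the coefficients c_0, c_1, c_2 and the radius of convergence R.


Let w = z − z₀, so z = z₀ + w.
Then 4 − z = 4 − (z₀ + w) = (4 − z₀) − w = 12 − w.
f(z) = 1/(12 − w) = (1/(12)) · 1/(1 − w/(12)) = Σ_{n≥0} w^n / (12)^(n+1).
So c_n = 1/(12)^(n+1):
  c_0 = 1/(12)^1 = 1/12.
  c_1 = 1/(12)^2 = 1/144.
  c_2 = 1/(12)^3 = 1/1728.
The series is valid for |w/d| < 1, i.e. |z − z₀| < |d|.
Radius of convergence: R = |4 − z₀| = |12| = 12 (distance from z₀ to the singularity z = 4).

c_0 = 1/12, c_1 = 1/144, c_2 = 1/1728; R = 12.


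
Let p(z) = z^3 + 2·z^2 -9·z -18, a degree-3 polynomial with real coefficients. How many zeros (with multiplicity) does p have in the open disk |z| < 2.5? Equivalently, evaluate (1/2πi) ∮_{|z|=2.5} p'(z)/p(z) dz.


The zeros of p are: -2, -3, 3.
Their magnitudes are: 2, 3, 3.
Zeros with |z| < R = 2.5: -2.
Count = 1.
By the argument principle, (1/2πi) ∮_{|z|=R} p'(z)/p(z) dz equals exactly this count.

Number of zeros inside |z| < 2.5: 1.


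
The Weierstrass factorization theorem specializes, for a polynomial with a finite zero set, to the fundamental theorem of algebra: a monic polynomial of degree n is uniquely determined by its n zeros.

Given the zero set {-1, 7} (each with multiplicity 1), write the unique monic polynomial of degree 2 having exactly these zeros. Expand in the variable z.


The polynomial is p(z) = ∏_{α ∈ S} (z − α), where S = {-1, 7}.
Expanding the product yields: p(z) = z^2 -6·z -7.
The resulting polynomial has degree 2 and real coefficients as required.

p(z) = z^2 -6·z -7.


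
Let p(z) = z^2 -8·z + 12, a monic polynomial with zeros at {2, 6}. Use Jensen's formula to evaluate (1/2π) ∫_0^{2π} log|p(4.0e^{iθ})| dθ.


Zeros: 2, 6; r = 4.0.
Inside |z| < r: 2. Outside (|z| ≥ r): 6.
p(0) = 12, so log|p(0)| = log(12) = 2.4849.
Apply Jensen: I(r) = log|p(0)| + Σ_k log(r/|z_k|), summed over zeros inside |z| < r.
  log(r/|z_k|) for z_k = 2: log(4.0/2) = 0.6931
  Outside zeros (6) contribute nothing to the Jensen sum.
Sum over inside zeros: 0.6931.
I(r) = log|p(0)| + (inside sum) = 2.4849 + 0.6931 = 3.1781.
Note: since some zeros are outside |z| ≤ r, the simplified n·log(r) form does NOT apply — only the inside zeros contribute.

I(r) ≈ 3.1781.


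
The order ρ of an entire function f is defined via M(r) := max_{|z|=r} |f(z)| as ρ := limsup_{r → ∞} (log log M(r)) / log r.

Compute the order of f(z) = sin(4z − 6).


sin(w) is a linear combination of e^{iw} and e^{−iw} (or e^w, e^{−w} in the hyperbolic case), so |sin(w)| ≤ e^{|w|}. With w = 4z − 6, |w| ≤ 4|z| + 6 = 4r + 6 on |z| = r, giving M(r) ≤ e^{4r + 6}, so ρ ≤ 1. On a suitable ray (z = it for sin/cos; z = t for sinh/cosh, t real → ∞), |sin(4z − 6)| grows like e^{4|t|}/2, so ρ ≥ 1. Hence ρ = 1.
Therefore ρ = 1.

Order ρ = 1.


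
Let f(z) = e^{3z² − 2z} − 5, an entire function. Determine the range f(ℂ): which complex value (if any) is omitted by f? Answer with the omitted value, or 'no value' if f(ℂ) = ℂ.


Little Picard bounds the complement of f(ℂ) to at most one point.
The exponent g(z) = 3z² − 2z is a nonconstant polynomial, hence surjective onto ℂ. So e^{g(z)} takes every value in {e^w : w ∈ ℂ} = ℂ ∖ {0}. Adding -5 shifts the range to ℂ ∖ {-5}. f omits exactly -5.

Omitted value: -5.


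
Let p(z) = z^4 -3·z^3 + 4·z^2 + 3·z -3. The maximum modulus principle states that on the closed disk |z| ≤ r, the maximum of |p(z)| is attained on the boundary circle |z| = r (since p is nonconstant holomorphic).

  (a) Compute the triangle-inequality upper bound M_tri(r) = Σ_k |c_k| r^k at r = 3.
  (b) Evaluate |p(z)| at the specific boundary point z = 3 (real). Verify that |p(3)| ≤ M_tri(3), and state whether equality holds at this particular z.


Coefficients: c_0 = -3, c_1 = 3, c_2 = 4, c_3 = -3, c_4 = 1. Radius r = 3.
Part (a). Triangle bound: M_tri(r) = Σ_k |c_k| r^k
  = |-3|·3^0 + |3|·3^1 + |4|·3^2 + |-3|·3^3 + |1|·3^4
  = 3 + 9 + 36 + 81 + 81 = 210.
This bounds M(r) := max_{|z|=r} |p(z)| from above; equality holds iff all terms c_k z^k can be made to align in phase at a single z on |z|=r.
Part (b). At z = 3 (real, on the circle |z| = r):
  p(3) = (-3)·3^0 + (3)·3^1 + (4)·3^2 + (-3)·3^3 + (1)·3^4 = 42.
  |p(3)| = 42.
Check: |p(3)| = 42 ≤ 210 = M_tri(3). ✓ Equality does not hold at z = 3 (the coefficients have mixed signs, so the terms do not all align in phase there).

M_tri(3) = 210; |p(3)| = 42; equality at z=3: no.


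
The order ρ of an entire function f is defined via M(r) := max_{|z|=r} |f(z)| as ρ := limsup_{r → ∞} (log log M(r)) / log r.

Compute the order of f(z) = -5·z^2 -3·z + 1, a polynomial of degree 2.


|f(z)| ≤ Σ|c_k|·r^k = O(r^2) as r → ∞. Polynomial growth is O(e^{r^ε}) for every ε > 0 (since r^2/e^{r^ε} → 0), so ρ ≤ ε for all ε > 0, i.e. ρ = 0. Every nonconstant polynomial has order 0.
Therefore ρ = 0.

Order ρ = 0.


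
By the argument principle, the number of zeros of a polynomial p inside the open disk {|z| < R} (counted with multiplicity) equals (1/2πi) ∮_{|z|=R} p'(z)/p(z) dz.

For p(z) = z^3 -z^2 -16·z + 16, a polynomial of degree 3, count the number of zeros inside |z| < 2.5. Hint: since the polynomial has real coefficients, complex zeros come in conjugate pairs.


The zeros of p are: 4, 1, -4.
Their magnitudes are: 4, 1, 4.
Zeros with |z| < R = 2.5: 1.
Count = 1.
By the argument principle, (1/2πi) ∮_{|z|=R} p'(z)/p(z) dz equals exactly this count.

Number of zeros inside |z| < 2.5: 1.


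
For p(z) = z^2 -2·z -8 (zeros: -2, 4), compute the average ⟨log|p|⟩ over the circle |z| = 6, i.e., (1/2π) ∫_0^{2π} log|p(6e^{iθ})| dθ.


Zeros: -2, 4; r = 6.
Inside |z| < r: -2, 4. Outside (|z| ≥ r): ∅.
p(0) = -8, so log|p(0)| = log(8) = 2.0794.
Apply Jensen: I(r) = log|p(0)| + Σ_k log(r/|z_k|), summed over zeros inside |z| < r.
  log(r/|z_k|) for z_k = -2: log(6/2) = 1.0986
  log(r/|z_k|) for z_k = 4: log(6/4) = 0.4055
Sum over inside zeros: 1.5041.
I(r) = log|p(0)| + (inside sum) = 2.0794 + 1.5041 = 3.5835.
Closed form (all zeros inside, monic): I(r) = n·log(r) = 2·log(6) = 3.5835. ✓

I(r) ≈ 3.5835.


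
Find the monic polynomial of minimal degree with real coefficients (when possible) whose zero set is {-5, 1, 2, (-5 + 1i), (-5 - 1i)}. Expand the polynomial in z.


The polynomial is p(z) = ∏_{α ∈ S} (z − α), where S = {-5, 1, 2, (-5 + 1i), (-5 - 1i)}.
Expanding the product yields: p(z) = z^5 + 12·z^4 + 33·z^3 -68·z^2 -238·z + 260.
Note conjugate pairs combine to real quadratics: (z − (-5+1i))(z − (-5−1i)) = z² + 10z + 26.
The resulting polynomial has degree 5 and real coefficients as required.

p(z) = z^5 + 12·z^4 + 33·z^3 -68·z^2 -238·z + 260.


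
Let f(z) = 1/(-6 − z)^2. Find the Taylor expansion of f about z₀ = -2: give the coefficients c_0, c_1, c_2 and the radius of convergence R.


Let w = z − z₀, so z = z₀ + w.
Then -6 − z = -6 − (z₀ + w) = (-6 − z₀) − w = -4 − w.
f(z) = 1/(-4 − w)^2 = (1/(-4)^2) · (1 − w/(-4))^{−2}.
By the binomial series (1−u)^{−2} = Σ_{n≥0} C(n+1, 1) u^n for |u|<1, with u = w/(-4):
  c_n = C(n+1, 1) / (-4)^(n+2).
  c_0 = 1/(-4)^2 = 1/16.
  c_1 = 2/(-4)^3 = -1/32.
  c_2 = 3/(-4)^4 = 3/256.
The series is valid for |w/d| < 1, i.e. |z − z₀| < |d|.
Radius of convergence: R = |-6 − z₀| = |-4| = 4 (distance from z₀ to the singularity z = -6).

c_0 = 1/16, c_1 = -1/32, c_2 = 3/256; R = 4.


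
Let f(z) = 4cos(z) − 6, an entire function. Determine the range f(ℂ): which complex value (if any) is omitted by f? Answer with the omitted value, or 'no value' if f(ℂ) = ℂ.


Little Picard bounds the complement of f(ℂ) to at most one point.
cos is entire and surjective onto ℂ: for every w ∈ ℂ, cos(ζ) = w has a solution ζ ∈ ℂ (e.g., via the complex inverse arccos). With ζ = z this gives z = ζ/(1). Then 4·cos(z) takes every value in 4·ℂ = ℂ, and adding -6 is a bijection of ℂ. So f is surjective and omits no value. (Note: only on the real line is cos bounded by [−1, 1].)

Omitted value: no value.


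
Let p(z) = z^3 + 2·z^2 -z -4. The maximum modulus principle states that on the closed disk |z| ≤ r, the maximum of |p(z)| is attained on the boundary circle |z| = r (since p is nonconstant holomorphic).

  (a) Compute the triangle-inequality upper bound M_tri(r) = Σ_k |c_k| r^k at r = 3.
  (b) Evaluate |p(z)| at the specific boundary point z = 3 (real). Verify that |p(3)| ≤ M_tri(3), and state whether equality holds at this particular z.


Coefficients: c_0 = -4, c_1 = -1, c_2 = 2, c_3 = 1. Radius r = 3.
Part (a). Triangle bound: M_tri(r) = Σ_k |c_k| r^k
  = |-4|·3^0 + |-1|·3^1 + |2|·3^2 + |1|·3^3
  = 4 + 3 + 18 + 27 = 52.
This bounds M(r) := max_{|z|=r} |p(z)| from above; equality holds iff all terms c_k z^k can be made to align in phase at a single z on |z|=r.
Part (b). At z = 3 (real, on the circle |z| = r):
  p(3) = (-4)·3^0 + (-1)·3^1 + (2)·3^2 + (1)·3^3 = 38.
  |p(3)| = 38.
Check: |p(3)| = 38 ≤ 52 = M_tri(3). ✓ Equality does not hold at z = 3 (the coefficients have mixed signs, so the terms do not all align in phase there).

M_tri(3) = 52; |p(3)| = 38; equality at z=3: no.


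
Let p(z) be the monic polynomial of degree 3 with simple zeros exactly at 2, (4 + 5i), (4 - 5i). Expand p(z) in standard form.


The polynomial is p(z) = ∏_{α ∈ S} (z − α), where S = {2, (4 + 5i), (4 - 5i)}.
Expanding the product yields: p(z) = z^3 -10·z^2 + 57·z -82.
Note conjugate pairs combine to real quadratics: (z − (4+5i))(z − (4−5i)) = z² − 8z + 41.
The resulting polynomial has degree 3 and real coefficients as required.

p(z) = z^3 -10·z^2 + 57·z -82.


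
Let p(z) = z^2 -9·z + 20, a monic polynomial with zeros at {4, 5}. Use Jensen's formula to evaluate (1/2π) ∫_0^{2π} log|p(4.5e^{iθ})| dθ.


Zeros: 4, 5; r = 4.5.
Inside |z| < r: 4. Outside (|z| ≥ r): 5.
p(0) = 20, so log|p(0)| = log(20) = 2.9957.
Apply Jensen: I(r) = log|p(0)| + Σ_k log(r/|z_k|), summed over zeros inside |z| < r.
  log(r/|z_k|) for z_k = 4: log(4.5/4) = 0.1178
  Outside zeros (5) contribute nothing to the Jensen sum.
Sum over inside zeros: 0.1178.
I(r) = log|p(0)| + (inside sum) = 2.9957 + 0.1178 = 3.1135.
Note: since some zeros are outside |z| ≤ r, the simplified n·log(r) form does NOT apply — only the inside zeros contribute.

I(r) ≈ 3.1135.


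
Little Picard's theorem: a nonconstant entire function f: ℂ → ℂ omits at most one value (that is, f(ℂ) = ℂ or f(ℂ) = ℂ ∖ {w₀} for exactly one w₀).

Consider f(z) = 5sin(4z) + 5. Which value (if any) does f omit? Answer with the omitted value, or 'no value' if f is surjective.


Little Picard bounds the complement of f(ℂ) to at most one point.
sin is entire and surjective onto ℂ: for every w ∈ ℂ, sin(ζ) = w has a solution ζ ∈ ℂ (e.g., via the complex inverse arcsin). With ζ = 4z this gives z = ζ/(4). Then 5·sin(4z) takes every value in 5·ℂ = ℂ, and adding 5 is a bijection of ℂ. So f is surjective and omits no value. (Note: only on the real line is sin bounded by [−1, 1].)

Omitted value: no value.


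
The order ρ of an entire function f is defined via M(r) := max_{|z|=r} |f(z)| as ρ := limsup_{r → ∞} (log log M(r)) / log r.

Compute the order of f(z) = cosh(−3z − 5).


cosh(w) is a linear combination of e^{iw} and e^{−iw} (or e^w, e^{−w} in the hyperbolic case), so |cosh(w)| ≤ e^{|w|}. With w = −3z − 5, |w| ≤ 3|z| + 5 = 3r + 5 on |z| = r, giving M(r) ≤ e^{3r + 5}, so ρ ≤ 1. On a suitable ray (z = it for sin/cos; z = t for sinh/cosh, t real → ∞), |cosh(−3z − 5)| grows like e^{3|t|}/2, so ρ ≥ 1. Hence ρ = 1.
Therefore ρ = 1.

Order ρ = 1.


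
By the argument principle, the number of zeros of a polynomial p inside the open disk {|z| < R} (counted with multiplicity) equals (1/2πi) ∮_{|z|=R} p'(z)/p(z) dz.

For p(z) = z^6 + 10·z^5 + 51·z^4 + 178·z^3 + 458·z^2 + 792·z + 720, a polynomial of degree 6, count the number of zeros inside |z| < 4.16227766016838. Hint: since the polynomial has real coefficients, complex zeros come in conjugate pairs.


The zeros of p are: (-2 + 2i), (-2 - 2i), (0 + 3i), (0 - 3i), (-3 + 1i), (-3 - 1i).
Their magnitudes are: 2.828, 2.828, 3, 3, 3.162, 3.162.
Zeros with |z| < R = 4.16227766016838: (-2 + 2i), (-2 - 2i), (0 + 3i), (0 - 3i), (-3 + 1i), (-3 - 1i).
Count = 6.
By the argument principle, (1/2πi) ∮_{|z|=R} p'(z)/p(z) dz equals exactly this count.

Number of zeros inside |z| < 4.16227766016838: 6.


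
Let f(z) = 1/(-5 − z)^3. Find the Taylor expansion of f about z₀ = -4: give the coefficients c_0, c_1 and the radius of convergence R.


Let w = z − z₀, so z = z₀ + w.
Then -5 − z = -5 − (z₀ + w) = (-5 − z₀) − w = -1 − w.
f(z) = 1/(-1 − w)^3 = (1/(-1)^3) · (1 − w/(-1))^{−3}.
By the binomial series (1−u)^{−3} = Σ_{n≥0} C(n+2, 2) u^n for |u|<1, with u = w/(-1):
  c_n = C(n+2, 2) / (-1)^(n+3).
  c_0 = 1/(-1)^3 = -1.
  c_1 = 3/(-1)^4 = 3.
The series is valid for |w/d| < 1, i.e. |z − z₀| < |d|.
Radius of convergence: R = |-5 − z₀| = |-1| = 1 (distance from z₀ to the singularity z = -5).

c_0 = -1, c_1 = 3; R = 1.


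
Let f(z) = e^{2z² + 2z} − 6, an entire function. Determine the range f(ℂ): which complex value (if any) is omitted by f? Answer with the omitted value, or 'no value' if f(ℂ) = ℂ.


Little Picard bounds the complement of f(ℂ) to at most one point.
The exponent g(z) = 2z² + 2z is a nonconstant polynomial, hence surjective onto ℂ. So e^{g(z)} takes every value in {e^w : w ∈ ℂ} = ℂ ∖ {0}. Adding -6 shifts the range to ℂ ∖ {-6}. f omits exactly -6.

Omitted value: -6.


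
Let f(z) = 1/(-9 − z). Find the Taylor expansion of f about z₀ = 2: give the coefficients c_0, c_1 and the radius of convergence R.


Let w = z − z₀, so z = z₀ + w.
Then -9 − z = -9 − (z₀ + w) = (-9 − z₀) − w = -11 − w.
f(z) = 1/(-11 − w) = (1/(-11)) · 1/(1 − w/(-11)) = Σ_{n≥0} w^n / (-11)^(n+1).
So c_n = 1/(-11)^(n+1):
  c_0 = 1/(-11)^1 = -1/11.
  c_1 = 1/(-11)^2 = 1/121.
The series is valid for |w/d| < 1, i.e. |z − z₀| < |d|.
Radius of convergence: R = |-9 − z₀| = |-11| = 11 (distance from z₀ to the singularity z = -9).

c_0 = -1/11, c_1 = 1/121; R = 11.


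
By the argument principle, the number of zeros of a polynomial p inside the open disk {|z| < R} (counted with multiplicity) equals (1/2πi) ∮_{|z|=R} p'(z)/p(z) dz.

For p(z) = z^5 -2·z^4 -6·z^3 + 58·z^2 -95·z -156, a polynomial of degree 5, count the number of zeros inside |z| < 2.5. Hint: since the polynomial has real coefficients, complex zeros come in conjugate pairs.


The zeros of p are: -1, -4, (2 + 3i), (2 - 3i), 3.
Their magnitudes are: 1, 4, 3.606, 3.606, 3.
Zeros with |z| < R = 2.5: -1.
Count = 1.
By the argument principle, (1/2πi) ∮_{|z|=R} p'(z)/p(z) dz equals exactly this count.

Number of zeros inside |z| < 2.5: 1.


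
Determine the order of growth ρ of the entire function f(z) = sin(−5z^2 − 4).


Write sin(w) = (e^{iw} ± e^{−iw})/(2 or 2i), so |sin(w)| ≤ e^{|w|}. With w = −5z^2 − 4, |w| ≤ 5r^2 + 4 on |z|=r, giving M(r) ≤ e^{5r^2 + 4} and ρ ≤ 2. For the lower bound, choose z on |z|=r with -5z^2 purely imaginary of modulus 5r^2; then |sin(−5z^2 − 4)| grows like e^{5r^2}/2, so ρ ≥ 2. Hence ρ = 2.
Therefore ρ = 2.

Order ρ = 2.


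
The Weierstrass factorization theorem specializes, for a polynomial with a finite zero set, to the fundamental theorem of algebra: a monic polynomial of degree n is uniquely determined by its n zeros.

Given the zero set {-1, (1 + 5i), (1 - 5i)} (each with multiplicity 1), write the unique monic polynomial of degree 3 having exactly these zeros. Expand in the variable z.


The polynomial is p(z) = ∏_{α ∈ S} (z − α), where S = {-1, (1 + 5i), (1 - 5i)}.
Expanding the product yields: p(z) = z^3 -z^2 + 24·z + 26.
Note conjugate pairs combine to real quadratics: (z − (1+5i))(z − (1−5i)) = z² − 2z + 26.
The resulting polynomial has degree 3 and real coefficients as required.

p(z) = z^3 -z^2 + 24·z + 26.


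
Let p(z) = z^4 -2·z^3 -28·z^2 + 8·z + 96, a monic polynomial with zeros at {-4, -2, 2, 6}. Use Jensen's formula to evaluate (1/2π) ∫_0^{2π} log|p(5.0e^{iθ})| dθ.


Zeros: -4, -2, 2, 6; r = 5.0.
Inside |z| < r: -4, -2, 2. Outside (|z| ≥ r): 6.
p(0) = 96, so log|p(0)| = log(96) = 4.5643.
Apply Jensen: I(r) = log|p(0)| + Σ_k log(r/|z_k|), summed over zeros inside |z| < r.
  log(r/|z_k|) for z_k = -4: log(5.0/4) = 0.2231
  log(r/|z_k|) for z_k = -2: log(5.0/2) = 0.9163
  log(r/|z_k|) for z_k = 2: log(5.0/2) = 0.9163
  Outside zeros (6) contribute nothing to the Jensen sum.
Sum over inside zeros: 2.0557.
I(r) = log|p(0)| + (inside sum) = 4.5643 + 2.0557 = 6.6201.
Note: since some zeros are outside |z| ≤ r, the simplified n·log(r) form does NOT apply — only the inside zeros contribute.

I(r) ≈ 6.6201.


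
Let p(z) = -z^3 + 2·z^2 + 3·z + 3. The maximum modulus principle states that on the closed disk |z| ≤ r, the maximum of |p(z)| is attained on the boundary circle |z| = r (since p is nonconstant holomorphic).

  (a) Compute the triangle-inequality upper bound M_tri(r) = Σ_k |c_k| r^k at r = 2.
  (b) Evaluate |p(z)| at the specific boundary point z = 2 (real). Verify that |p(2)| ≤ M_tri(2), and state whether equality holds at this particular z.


Coefficients: c_0 = 3, c_1 = 3, c_2 = 2, c_3 = -1. Radius r = 2.
Part (a). Triangle bound: M_tri(r) = Σ_k |c_k| r^k
  = |3|·2^0 + |3|·2^1 + |2|·2^2 + |-1|·2^3
  = 3 + 6 + 8 + 8 = 25.
This bounds M(r) := max_{|z|=r} |p(z)| from above; equality holds iff all terms c_k z^k can be made to align in phase at a single z on |z|=r.
Part (b). At z = 2 (real, on the circle |z| = r):
  p(2) = (3)·2^0 + (3)·2^1 + (2)·2^2 + (-1)·2^3 = 9.
  |p(2)| = 9.
Check: |p(2)| = 9 ≤ 25 = M_tri(2). ✓ Equality does not hold at z = 2 (the coefficients have mixed signs, so the terms do not all align in phase there).

M_tri(2) = 25; |p(2)| = 9; equality at z=2: no.


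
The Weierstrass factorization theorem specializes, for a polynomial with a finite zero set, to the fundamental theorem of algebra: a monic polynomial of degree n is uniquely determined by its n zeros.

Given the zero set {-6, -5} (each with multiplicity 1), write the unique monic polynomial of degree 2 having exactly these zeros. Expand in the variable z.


The polynomial is p(z) = ∏_{α ∈ S} (z − α), where S = {-6, -5}.
Expanding the product yields: p(z) = z^2 + 11·z + 30.
The resulting polynomial has degree 2 and real coefficients as required.

p(z) = z^2 + 11·z + 30.


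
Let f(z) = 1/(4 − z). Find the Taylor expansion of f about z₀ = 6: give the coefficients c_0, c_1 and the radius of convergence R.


Let w = z − z₀, so z = z₀ + w.
Then 4 − z = 4 − (z₀ + w) = (4 − z₀) − w = -2 − w.
f(z) = 1/(-2 − w) = (1/(-2)) · 1/(1 − w/(-2)) = Σ_{n≥0} w^n / (-2)^(n+1).
So c_n = 1/(-2)^(n+1):
  c_0 = 1/(-2)^1 = -1/2.
  c_1 = 1/(-2)^2 = 1/4.
The series is valid for |w/d| < 1, i.e. |z − z₀| < |d|.
Radius of convergence: R = |4 − z₀| = |-2| = 2 (distance from z₀ to the singularity z = 4).

c_0 = -1/2, c_1 = 1/4; R = 2.


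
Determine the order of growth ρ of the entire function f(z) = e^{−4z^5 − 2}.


|e^{−4z^5 − 2}| = e^{Re(-4·z^5) + -2} ≤ e^{4|z|^5 + -2} = e^{4r^5 + -2} on |z| = r, so ρ ≤ 5. Choosing z on |z|=r so that -4·z^5 is real positive (always possible by picking arg z appropriately) gives |f(z)| = e^{4r^5 + -2}, matching the bound. The additive constant -2 does not affect log log M(r) ~ 5·log r. Hence ρ = 5.
Therefore ρ = 5.

Order ρ = 5.


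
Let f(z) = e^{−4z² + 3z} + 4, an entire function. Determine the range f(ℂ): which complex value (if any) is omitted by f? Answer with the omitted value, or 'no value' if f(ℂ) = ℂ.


Little Picard bounds the complement of f(ℂ) to at most one point.
The exponent g(z) = −4z² + 3z is a nonconstant polynomial, hence surjective onto ℂ. So e^{g(z)} takes every value in {e^w : w ∈ ℂ} = ℂ ∖ {0}. Adding 4 shifts the range to ℂ ∖ {4}. f omits exactly 4.

Omitted value: 4.


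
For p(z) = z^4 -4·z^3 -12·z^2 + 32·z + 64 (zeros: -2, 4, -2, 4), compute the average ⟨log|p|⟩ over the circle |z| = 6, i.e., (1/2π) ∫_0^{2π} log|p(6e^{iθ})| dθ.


Zeros: -2, -2, 4, 4; r = 6.
Inside |z| < r: -2, -2, 4, 4. Outside (|z| ≥ r): ∅.
p(0) = 64, so log|p(0)| = log(64) = 4.1589.
Apply Jensen: I(r) = log|p(0)| + Σ_k log(r/|z_k|), summed over zeros inside |z| < r.
  log(r/|z_k|) for z_k = -2: log(6/2) = 1.0986
  log(r/|z_k|) for z_k = 4: log(6/4) = 0.4055
  log(r/|z_k|) for z_k = -2: log(6/2) = 1.0986
  log(r/|z_k|) for z_k = 4: log(6/4) = 0.4055
Sum over inside zeros: 3.0082.
I(r) = log|p(0)| + (inside sum) = 4.1589 + 3.0082 = 7.1670.
Closed form (all zeros inside, monic): I(r) = n·log(r) = 4·log(6) = 7.1670. ✓

I(r) ≈ 7.1670.


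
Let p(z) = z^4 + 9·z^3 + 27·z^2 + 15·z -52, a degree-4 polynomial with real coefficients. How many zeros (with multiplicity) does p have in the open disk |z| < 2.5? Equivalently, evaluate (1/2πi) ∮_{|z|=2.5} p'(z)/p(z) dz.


The zeros of p are: -4, (-3 + 2i), (-3 - 2i), 1.
Their magnitudes are: 4, 3.606, 3.606, 1.
Zeros with |z| < R = 2.5: 1.
Count = 1.
By the argument principle, (1/2πi) ∮_{|z|=R} p'(z)/p(z) dz equals exactly this count.

Number of zeros inside |z| < 2.5: 1.


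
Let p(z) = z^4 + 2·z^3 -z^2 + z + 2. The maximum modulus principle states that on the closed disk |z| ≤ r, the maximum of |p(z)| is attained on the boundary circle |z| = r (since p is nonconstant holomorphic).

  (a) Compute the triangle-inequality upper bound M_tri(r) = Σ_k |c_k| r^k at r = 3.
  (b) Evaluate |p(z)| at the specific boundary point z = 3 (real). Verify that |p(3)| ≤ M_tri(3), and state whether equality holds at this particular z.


Coefficients: c_0 = 2, c_1 = 1, c_2 = -1, c_3 = 2, c_4 = 1. Radius r = 3.
Part (a). Triangle bound: M_tri(r) = Σ_k |c_k| r^k
  = |2|·3^0 + |1|·3^1 + |-1|·3^2 + |2|·3^3 + |1|·3^4
  = 2 + 3 + 9 + 54 + 81 = 149.
This bounds M(r) := max_{|z|=r} |p(z)| from above; equality holds iff all terms c_k z^k can be made to align in phase at a single z on |z|=r.
Part (b). At z = 3 (real, on the circle |z| = r):
  p(3) = (2)·3^0 + (1)·3^1 + (-1)·3^2 + (2)·3^3 + (1)·3^4 = 131.
  |p(3)| = 131.
Check: |p(3)| = 131 ≤ 149 = M_tri(3). ✓ Equality does not hold at z = 3 (the coefficients have mixed signs, so the terms do not all align in phase there).

M_tri(3) = 149; |p(3)| = 131; equality at z=3: no.


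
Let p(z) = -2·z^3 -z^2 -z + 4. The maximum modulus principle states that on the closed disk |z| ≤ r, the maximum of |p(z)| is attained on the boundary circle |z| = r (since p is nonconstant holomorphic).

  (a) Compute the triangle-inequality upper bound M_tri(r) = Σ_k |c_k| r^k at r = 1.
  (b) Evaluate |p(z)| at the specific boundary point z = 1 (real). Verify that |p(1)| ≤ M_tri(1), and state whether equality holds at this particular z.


Coefficients: c_0 = 4, c_1 = -1, c_2 = -1, c_3 = -2. Radius r = 1.
Part (a). Triangle bound: M_tri(r) = Σ_k |c_k| r^k
  = |4|·1^0 + |-1|·1^1 + |-1|·1^2 + |-2|·1^3
  = 4 + 1 + 1 + 2 = 8.
This bounds M(r) := max_{|z|=r} |p(z)| from above; equality holds iff all terms c_k z^k can be made to align in phase at a single z on |z|=r.
Part (b). At z = 1 (real, on the circle |z| = r):
  p(1) = (4)·1^0 + (-1)·1^1 + (-1)·1^2 + (-2)·1^3 = 0.
  |p(1)| = 0.
Check: |p(1)| = 0 ≤ 8 = M_tri(1). ✓ Equality does not hold at z = 1 (the coefficients have mixed signs, so the terms do not all align in phase there).

M_tri(1) = 8; |p(1)| = 0; equality at z=1: no.


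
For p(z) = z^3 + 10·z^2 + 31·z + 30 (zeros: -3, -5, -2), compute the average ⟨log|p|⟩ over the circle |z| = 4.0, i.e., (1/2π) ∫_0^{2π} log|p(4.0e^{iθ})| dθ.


Zeros: -5, -3, -2; r = 4.0.
Inside |z| < r: -3, -2. Outside (|z| ≥ r): -5.
p(0) = 30, so log|p(0)| = log(30) = 3.4012.
Apply Jensen: I(r) = log|p(0)| + Σ_k log(r/|z_k|), summed over zeros inside |z| < r.
  log(r/|z_k|) for z_k = -3: log(4.0/3) = 0.2877
  log(r/|z_k|) for z_k = -2: log(4.0/2) = 0.6931
  Outside zeros (-5) contribute nothing to the Jensen sum.
Sum over inside zeros: 0.9808.
I(r) = log|p(0)| + (inside sum) = 3.4012 + 0.9808 = 4.3820.
Note: since some zeros are outside |z| ≤ r, the simplified n·log(r) form does NOT apply — only the inside zeros contribute.

I(r) ≈ 4.3820.


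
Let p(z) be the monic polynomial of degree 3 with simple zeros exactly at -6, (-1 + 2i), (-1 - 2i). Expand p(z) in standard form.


The polynomial is p(z) = ∏_{α ∈ S} (z − α), where S = {-6, (-1 + 2i), (-1 - 2i)}.
Expanding the product yields: p(z) = z^3 + 8·z^2 + 17·z + 30.
Note conjugate pairs combine to real quadratics: (z − (-1+2i))(z − (-1−2i)) = z² + 2z + 5.
The resulting polynomial has degree 3 and real coefficients as required.

p(z) = z^3 + 8·z^2 + 17·z + 30.


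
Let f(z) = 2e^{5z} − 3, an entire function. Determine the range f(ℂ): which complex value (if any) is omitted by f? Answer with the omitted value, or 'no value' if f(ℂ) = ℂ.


Little Picard bounds the complement of f(ℂ) to at most one point.
e^{5z} is never zero on ℂ, so 2·e^{5z} takes every value in ℂ ∖ {0}. Adding -3 shifts the range to ℂ ∖ {-3}. Thus f omits exactly the value -3.

Omitted value: -3.


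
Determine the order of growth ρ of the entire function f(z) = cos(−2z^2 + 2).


Write cos(w) = (e^{iw} ± e^{−iw})/(2 or 2i), so |cos(w)| ≤ e^{|w|}. With w = −2z^2 + 2, |w| ≤ 2r^2 + 2 on |z|=r, giving M(r) ≤ e^{2r^2 + 2} and ρ ≤ 2. For the lower bound, choose z on |z|=r with -2z^2 purely imaginary of modulus 2r^2; then |cos(−2z^2 + 2)| grows like e^{2r^2}/2, so ρ ≥ 2. Hence ρ = 2.
Therefore ρ = 2.

Order ρ = 2.


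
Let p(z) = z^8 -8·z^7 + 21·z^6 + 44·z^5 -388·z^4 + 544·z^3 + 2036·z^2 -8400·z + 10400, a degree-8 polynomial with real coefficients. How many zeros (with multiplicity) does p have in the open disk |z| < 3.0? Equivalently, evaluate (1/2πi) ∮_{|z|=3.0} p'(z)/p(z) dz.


The zeros of p are: (3 + 1i), (3 - 1i), (2 + 3i), (2 - 3i), (-3 + 1i), (-3 - 1i), (2 + 2i), (2 - 2i).
Their magnitudes are: 3.162, 3.162, 3.606, 3.606, 3.162, 3.162, 2.828, 2.828.
Zeros with |z| < R = 3.0: (2 + 2i), (2 - 2i).
Count = 2.
By the argument principle, (1/2πi) ∮_{|z|=R} p'(z)/p(z) dz equals exactly this count.

Number of zeros inside |z| < 3.0: 2.


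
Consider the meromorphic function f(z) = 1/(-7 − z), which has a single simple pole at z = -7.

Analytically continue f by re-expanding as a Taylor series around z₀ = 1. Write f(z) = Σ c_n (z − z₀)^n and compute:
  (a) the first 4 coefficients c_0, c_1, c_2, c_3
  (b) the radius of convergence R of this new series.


Let w = z − z₀, so z = z₀ + w.
Then -7 − z = -7 − (z₀ + w) = (-7 − z₀) − w = -8 − w.
f(z) = 1/(-8 − w) = (1/(-8)) · 1/(1 − w/(-8)) = Σ_{n≥0} w^n / (-8)^(n+1).
So c_n = 1/(-8)^(n+1):
  c_0 = 1/(-8)^1 = -1/8.
  c_1 = 1/(-8)^2 = 1/64.
  c_2 = 1/(-8)^3 = -1/512.
  c_3 = 1/(-8)^4 = 1/4096.
The series is valid for |w/d| < 1, i.e. |z − z₀| < |d|.
Radius of convergence: R = |-7 − z₀| = |-8| = 8 (distance from z₀ to the singularity z = -7).

c_0 = -1/8, c_1 = 1/64, c_2 = -1/512, c_3 = 1/4096; R = 8.


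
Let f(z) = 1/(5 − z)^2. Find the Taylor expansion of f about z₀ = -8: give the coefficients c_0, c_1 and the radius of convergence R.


Let w = z − z₀, so z = z₀ + w.
Then 5 − z = 5 − (z₀ + w) = (5 − z₀) − w = 13 − w.
f(z) = 1/(13 − w)^2 = (1/(13)^2) · (1 − w/(13))^{−2}.
By the binomial series (1−u)^{−2} = Σ_{n≥0} C(n+1, 1) u^n for |u|<1, with u = w/(13):
  c_n = C(n+1, 1) / (13)^(n+2).
  c_0 = 1/(13)^2 = 1/169.
  c_1 = 2/(13)^3 = 2/2197.
The series is valid for |w/d| < 1, i.e. |z − z₀| < |d|.
Radius of convergence: R = |5 − z₀| = |13| = 13 (distance from z₀ to the singularity z = 5).

c_0 = 1/169, c_1 = 2/2197; R = 13.


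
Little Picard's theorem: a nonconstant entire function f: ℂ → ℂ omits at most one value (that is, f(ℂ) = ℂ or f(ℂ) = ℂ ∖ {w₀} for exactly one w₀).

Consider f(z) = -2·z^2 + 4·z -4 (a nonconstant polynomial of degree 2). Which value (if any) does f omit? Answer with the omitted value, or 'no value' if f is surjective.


Little Picard bounds the complement of f(ℂ) to at most one point.
For every w ∈ ℂ, the equation p(z) − w = 0 is a nonconstant polynomial in z and hence has at least one root by the fundamental theorem of algebra. So p is surjective onto ℂ, omitting no value.

Omitted value: no value.


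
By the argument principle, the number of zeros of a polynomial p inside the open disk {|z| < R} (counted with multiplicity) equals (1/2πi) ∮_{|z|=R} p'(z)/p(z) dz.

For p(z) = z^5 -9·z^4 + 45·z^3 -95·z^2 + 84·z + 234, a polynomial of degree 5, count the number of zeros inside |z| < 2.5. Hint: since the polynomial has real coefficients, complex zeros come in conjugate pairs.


The zeros of p are: (3 + 3i), (3 - 3i), (2 + 3i), (2 - 3i), -1.
Their magnitudes are: 4.243, 4.243, 3.606, 3.606, 1.
Zeros with |z| < R = 2.5: -1.
Count = 1.
By the argument principle, (1/2πi) ∮_{|z|=R} p'(z)/p(z) dz equals exactly this count.

Number of zeros inside |z| < 2.5: 1.


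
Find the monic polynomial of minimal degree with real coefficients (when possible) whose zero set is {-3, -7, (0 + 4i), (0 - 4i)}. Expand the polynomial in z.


The polynomial is p(z) = ∏_{α ∈ S} (z − α), where S = {-3, -7, (0 + 4i), (0 - 4i)}.
Expanding the product yields: p(z) = z^4 + 10·z^3 + 37·z^2 + 160·z + 336.
Note conjugate pairs combine to real quadratics: (z − (0+4i))(z − (0−4i)) = z² + 16.
The resulting polynomial has degree 4 and real coefficients as required.

p(z) = z^4 + 10·z^3 + 37·z^2 + 160·z + 336.


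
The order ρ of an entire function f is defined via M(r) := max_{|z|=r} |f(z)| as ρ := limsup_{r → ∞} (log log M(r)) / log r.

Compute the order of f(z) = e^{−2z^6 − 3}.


|e^{−2z^6 − 3}| = e^{Re(-2·z^6) + -3} ≤ e^{2|z|^6 + -3} = e^{2r^6 + -3} on |z| = r, so ρ ≤ 6. Choosing z on |z|=r so that -2·z^6 is real positive (always possible by picking arg z appropriately) gives |f(z)| = e^{2r^6 + -3}, matching the bound. The additive constant -3 does not affect log log M(r) ~ 6·log r. Hence ρ = 6.
Therefore ρ = 6.

Order ρ = 6.


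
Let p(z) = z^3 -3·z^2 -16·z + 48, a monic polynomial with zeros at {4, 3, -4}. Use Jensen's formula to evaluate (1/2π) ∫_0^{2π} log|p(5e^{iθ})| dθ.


Zeros: -4, 3, 4; r = 5.
Inside |z| < r: -4, 3, 4. Outside (|z| ≥ r): ∅.
p(0) = 48, so log|p(0)| = log(48) = 3.8712.
Apply Jensen: I(r) = log|p(0)| + Σ_k log(r/|z_k|), summed over zeros inside |z| < r.
  log(r/|z_k|) for z_k = 4: log(5/4) = 0.2231
  log(r/|z_k|) for z_k = 3: log(5/3) = 0.5108
  log(r/|z_k|) for z_k = -4: log(5/4) = 0.2231
Sum over inside zeros: 0.9571.
I(r) = log|p(0)| + (inside sum) = 3.8712 + 0.9571 = 4.8283.
Closed form (all zeros inside, monic): I(r) = n·log(r) = 3·log(5) = 4.8283. ✓

I(r) ≈ 4.8283.


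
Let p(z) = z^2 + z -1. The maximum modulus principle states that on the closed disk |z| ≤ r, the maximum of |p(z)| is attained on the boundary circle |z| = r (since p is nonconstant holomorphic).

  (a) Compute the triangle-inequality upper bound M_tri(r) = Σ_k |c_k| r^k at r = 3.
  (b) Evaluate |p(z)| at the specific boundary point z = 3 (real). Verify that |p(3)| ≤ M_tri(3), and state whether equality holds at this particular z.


Coefficients: c_0 = -1, c_1 = 1, c_2 = 1. Radius r = 3.
Part (a). Triangle bound: M_tri(r) = Σ_k |c_k| r^k
  = |-1|·3^0 + |1|·3^1 + |1|·3^2
  = 1 + 3 + 9 = 13.
This bounds M(r) := max_{|z|=r} |p(z)| from above; equality holds iff all terms c_k z^k can be made to align in phase at a single z on |z|=r.
Part (b). At z = 3 (real, on the circle |z| = r):
  p(3) = (-1)·3^0 + (1)·3^1 + (1)·3^2 = 11.
  |p(3)| = 11.
Check: |p(3)| = 11 ≤ 13 = M_tri(3). ✓ Equality does not hold at z = 3 (the coefficients have mixed signs, so the terms do not all align in phase there).

M_tri(3) = 13; |p(3)| = 11; equality at z=3: no.


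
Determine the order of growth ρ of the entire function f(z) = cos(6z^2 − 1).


Write cos(w) = (e^{iw} ± e^{−iw})/(2 or 2i), so |cos(w)| ≤ e^{|w|}. With w = 6z^2 − 1, |w| ≤ 6r^2 + 1 on |z|=r, giving M(r) ≤ e^{6r^2 + 1} and ρ ≤ 2. For the lower bound, choose z on |z|=r with 6z^2 purely imaginary of modulus 6r^2; then |cos(6z^2 − 1)| grows like e^{6r^2}/2, so ρ ≥ 2. Hence ρ = 2.
Therefore ρ = 2.

Order ρ = 2.


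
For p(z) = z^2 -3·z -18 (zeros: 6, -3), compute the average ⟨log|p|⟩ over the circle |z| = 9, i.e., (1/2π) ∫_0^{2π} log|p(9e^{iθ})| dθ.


Zeros: -3, 6; r = 9.
Inside |z| < r: -3, 6. Outside (|z| ≥ r): ∅.
p(0) = -18, so log|p(0)| = log(18) = 2.8904.
Apply Jensen: I(r) = log|p(0)| + Σ_k log(r/|z_k|), summed over zeros inside |z| < r.
  log(r/|z_k|) for z_k = 6: log(9/6) = 0.4055
  log(r/|z_k|) for z_k = -3: log(9/3) = 1.0986
Sum over inside zeros: 1.5041.
I(r) = log|p(0)| + (inside sum) = 2.8904 + 1.5041 = 4.3944.
Closed form (all zeros inside, monic): I(r) = n·log(r) = 2·log(9) = 4.3944. ✓

I(r) ≈ 4.3944.


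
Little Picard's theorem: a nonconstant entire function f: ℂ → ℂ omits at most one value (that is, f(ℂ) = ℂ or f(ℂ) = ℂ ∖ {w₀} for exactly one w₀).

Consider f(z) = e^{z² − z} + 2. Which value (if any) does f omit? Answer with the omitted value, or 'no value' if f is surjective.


Little Picard bounds the complement of f(ℂ) to at most one point.
The exponent g(z) = z² − z is a nonconstant polynomial, hence surjective onto ℂ. So e^{g(z)} takes every value in {e^w : w ∈ ℂ} = ℂ ∖ {0}. Adding 2 shifts the range to ℂ ∖ {2}. f omits exactly 2.

Omitted value: 2.


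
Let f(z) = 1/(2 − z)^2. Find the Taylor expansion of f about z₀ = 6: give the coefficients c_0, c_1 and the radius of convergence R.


Let w = z − z₀, so z = z₀ + w.
Then 2 − z = 2 − (z₀ + w) = (2 − z₀) − w = -4 − w.
f(z) = 1/(-4 − w)^2 = (1/(-4)^2) · (1 − w/(-4))^{−2}.
By the binomial series (1−u)^{−2} = Σ_{n≥0} C(n+1, 1) u^n for |u|<1, with u = w/(-4):
  c_n = C(n+1, 1) / (-4)^(n+2).
  c_0 = 1/(-4)^2 = 1/16.
  c_1 = 2/(-4)^3 = -1/32.
The series is valid for |w/d| < 1, i.e. |z − z₀| < |d|.
Radius of convergence: R = |2 − z₀| = |-4| = 4 (distance from z₀ to the singularity z = 2).

c_0 = 1/16, c_1 = -1/32; R = 4.
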